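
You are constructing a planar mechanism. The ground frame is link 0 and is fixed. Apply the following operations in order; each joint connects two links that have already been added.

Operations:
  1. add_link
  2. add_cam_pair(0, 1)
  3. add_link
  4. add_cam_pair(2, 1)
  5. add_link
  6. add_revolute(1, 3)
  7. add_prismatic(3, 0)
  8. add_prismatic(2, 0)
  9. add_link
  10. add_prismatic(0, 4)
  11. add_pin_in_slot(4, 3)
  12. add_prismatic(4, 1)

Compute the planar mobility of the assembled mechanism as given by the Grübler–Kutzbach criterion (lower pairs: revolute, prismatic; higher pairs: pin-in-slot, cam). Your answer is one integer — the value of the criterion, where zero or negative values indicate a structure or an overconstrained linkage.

M = -1

ground; <1,0,0>
#1 <2,0,0>
C:0↔1 J2 <2,0,1>
#2 <3,0,1>
C:2↔1 J2 <3,0,2>
#3 <4,0,2>
R:1↔3 J1 <4,1,2>
P:3↔0 J1 <4,2,2>
P:2↔0 J1 <4,3,2>
#4 <5,3,2>
P:0↔4 J1 <5,4,2>
PS:4↔3 J2 <5,4,3>
P:4↔1 J1 <5,5,3>
3×4 − 2×5 − 1×3 = -1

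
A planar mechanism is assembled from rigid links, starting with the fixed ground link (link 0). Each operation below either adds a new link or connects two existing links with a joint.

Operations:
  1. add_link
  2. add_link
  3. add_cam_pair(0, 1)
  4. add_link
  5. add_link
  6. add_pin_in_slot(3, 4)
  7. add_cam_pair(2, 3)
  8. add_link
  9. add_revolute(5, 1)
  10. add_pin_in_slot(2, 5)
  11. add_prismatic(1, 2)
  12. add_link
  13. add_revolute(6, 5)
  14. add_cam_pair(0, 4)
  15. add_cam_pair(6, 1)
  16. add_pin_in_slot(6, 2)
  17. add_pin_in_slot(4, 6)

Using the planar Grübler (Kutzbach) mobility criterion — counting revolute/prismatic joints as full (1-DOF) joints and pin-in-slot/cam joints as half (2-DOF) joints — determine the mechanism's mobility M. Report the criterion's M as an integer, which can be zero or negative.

M = 4

ground; <1,0,0>
#1 <2,0,0>
#2 <3,0,0>
C:0↔1 J2 <3,0,1>
#3 <4,0,1>
#4 <5,0,1>
PS:3↔4 J2 <5,0,2>
C:2↔3 J2 <5,0,3>
#5 <6,0,3>
R:5↔1 J1 <6,1,3>
PS:2↔5 J2 <6,1,4>
P:1↔2 J1 <6,2,4>
#6 <7,2,4>
R:6↔5 J1 <7,3,4>
C:0↔4 J2 <7,3,5>
C:6↔1 J2 <7,3,6>
PS:6↔2 J2 <7,3,7>
PS:4↔6 J2 <7,3,8>
3×6 − 2×3 − 1×8 = 4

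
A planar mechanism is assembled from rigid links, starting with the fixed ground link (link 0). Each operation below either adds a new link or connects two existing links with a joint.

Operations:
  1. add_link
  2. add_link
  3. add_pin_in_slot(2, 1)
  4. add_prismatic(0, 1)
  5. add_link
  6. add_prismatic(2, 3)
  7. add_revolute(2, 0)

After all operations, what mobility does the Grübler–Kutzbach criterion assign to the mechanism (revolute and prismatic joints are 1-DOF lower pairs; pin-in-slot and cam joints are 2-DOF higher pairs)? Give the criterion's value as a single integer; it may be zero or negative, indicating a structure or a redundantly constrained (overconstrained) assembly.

link 0 = ground. State L|J1|J2 = 1|0|0
+link1  2|0|0
+link2  3|0|0
PS(2,1) f=2→J2  3|0|1
P(0,1) f=1→J1  3|1|1
+link3  4|1|1
P(2,3) f=1→J1  4|2|1
R(2,0) f=1→J1  4|3|1
M = 3(4−1)−2·3−1 = 9−6−1 = 2

M = 2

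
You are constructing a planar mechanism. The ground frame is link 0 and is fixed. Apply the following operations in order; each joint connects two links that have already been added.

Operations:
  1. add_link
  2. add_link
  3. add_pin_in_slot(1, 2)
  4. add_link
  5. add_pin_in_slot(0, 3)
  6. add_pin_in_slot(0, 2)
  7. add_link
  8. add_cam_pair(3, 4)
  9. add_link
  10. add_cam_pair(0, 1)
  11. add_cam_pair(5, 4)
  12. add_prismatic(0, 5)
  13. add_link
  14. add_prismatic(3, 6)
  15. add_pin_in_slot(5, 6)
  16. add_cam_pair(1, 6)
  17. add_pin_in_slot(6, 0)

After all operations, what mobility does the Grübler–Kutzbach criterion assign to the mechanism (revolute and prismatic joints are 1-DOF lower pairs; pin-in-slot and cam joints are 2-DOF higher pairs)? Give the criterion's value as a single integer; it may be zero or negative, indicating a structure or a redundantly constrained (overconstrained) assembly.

M = 5

(L,J1,J2)=(1,0,0); link0 fixed
link1: (2,0,0)
link2: (3,0,0)
PS 1-2 [J2]: (3,0,1)
link3: (4,0,1)
PS 0-3 [J2]: (4,0,2)
PS 0-2 [J2]: (4,0,3)
link4: (5,0,3)
C 3-4 [J2]: (5,0,4)
link5: (6,0,4)
C 0-1 [J2]: (6,0,5)
C 5-4 [J2]: (6,0,6)
P 0-5 [J1]: (6,1,6)
link6: (7,1,6)
P 3-6 [J1]: (7,2,6)
PS 5-6 [J2]: (7,2,7)
C 1-6 [J2]: (7,2,8)
PS 6-0 [J2]: (7,2,9)
Grübler: 3·6 − 2·2 − 9 = 5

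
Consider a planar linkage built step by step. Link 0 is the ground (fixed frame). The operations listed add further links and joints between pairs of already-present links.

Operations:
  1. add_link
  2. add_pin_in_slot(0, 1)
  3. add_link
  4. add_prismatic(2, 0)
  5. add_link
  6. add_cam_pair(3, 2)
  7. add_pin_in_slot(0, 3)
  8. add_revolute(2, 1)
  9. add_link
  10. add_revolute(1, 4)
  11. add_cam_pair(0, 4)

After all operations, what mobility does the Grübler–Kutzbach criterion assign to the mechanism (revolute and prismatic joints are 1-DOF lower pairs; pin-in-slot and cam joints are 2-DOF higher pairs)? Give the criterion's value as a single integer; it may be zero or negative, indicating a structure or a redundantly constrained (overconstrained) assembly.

(L,J1,J2)=(1,0,0); link0 fixed
link1: (2,0,0)
PS 0-1 [J2]: (2,0,1)
link2: (3,0,1)
P 2-0 [J1]: (3,1,1)
link3: (4,1,1)
C 3-2 [J2]: (4,1,2)
PS 0-3 [J2]: (4,1,3)
R 2-1 [J1]: (4,2,3)
link4: (5,2,3)
R 1-4 [J1]: (5,3,3)
C 0-4 [J2]: (5,3,4)
Grübler: 3·4 − 2·3 − 4 = 2

M = 2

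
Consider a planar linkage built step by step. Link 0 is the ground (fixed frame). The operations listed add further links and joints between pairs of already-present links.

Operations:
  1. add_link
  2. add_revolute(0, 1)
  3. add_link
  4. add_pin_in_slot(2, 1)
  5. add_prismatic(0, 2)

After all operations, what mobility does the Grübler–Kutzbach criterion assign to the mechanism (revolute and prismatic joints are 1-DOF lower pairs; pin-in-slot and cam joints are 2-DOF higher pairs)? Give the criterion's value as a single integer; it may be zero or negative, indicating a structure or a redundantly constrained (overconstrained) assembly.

ground; <1,0,0>
#1 <2,0,0>
R:0↔1 J1 <2,1,0>
#2 <3,1,0>
PS:2↔1 J2 <3,1,1>
P:0↔2 J1 <3,2,1>
3×2 − 2×2 − 1×1 = 1

M = 1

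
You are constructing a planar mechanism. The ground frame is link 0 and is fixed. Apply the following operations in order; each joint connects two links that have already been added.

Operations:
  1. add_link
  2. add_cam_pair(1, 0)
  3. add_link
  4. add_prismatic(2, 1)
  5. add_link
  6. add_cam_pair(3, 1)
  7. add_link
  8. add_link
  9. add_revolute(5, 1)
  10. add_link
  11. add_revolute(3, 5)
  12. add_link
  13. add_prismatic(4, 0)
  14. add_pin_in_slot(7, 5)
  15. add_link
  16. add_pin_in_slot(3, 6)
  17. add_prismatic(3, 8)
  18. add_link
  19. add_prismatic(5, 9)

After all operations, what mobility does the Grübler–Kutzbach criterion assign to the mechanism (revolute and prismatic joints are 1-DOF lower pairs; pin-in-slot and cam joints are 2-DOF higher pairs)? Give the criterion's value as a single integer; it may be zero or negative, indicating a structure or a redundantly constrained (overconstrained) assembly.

L=1 J1=0 J2=0
add link → L=2 J1=0 J2=0
C@1,0 dof=2 J2 → L=2 J1=0 J2=1
add link → L=3 J1=0 J2=1
P@2,1 dof=1 J1 → L=3 J1=1 J2=1
add link → L=4 J1=1 J2=1
C@3,1 dof=2 J2 → L=4 J1=1 J2=2
add link → L=5 J1=1 J2=2
add link → L=6 J1=1 J2=2
R@5,1 dof=1 J1 → L=6 J1=2 J2=2
add link → L=7 J1=2 J2=2
R@3,5 dof=1 J1 → L=7 J1=3 J2=2
add link → L=8 J1=3 J2=2
P@4,0 dof=1 J1 → L=8 J1=4 J2=2
PS@7,5 dof=2 J2 → L=8 J1=4 J2=3
add link → L=9 J1=4 J2=3
PS@3,6 dof=2 J2 → L=9 J1=4 J2=4
P@3,8 dof=1 J1 → L=9 J1=5 J2=4
add link → L=10 J1=5 J2=4
P@5,9 dof=1 J1 → L=10 J1=6 J2=4
M=3(L−1)−2J1−J2=3·9−2·6−4=11

M = 11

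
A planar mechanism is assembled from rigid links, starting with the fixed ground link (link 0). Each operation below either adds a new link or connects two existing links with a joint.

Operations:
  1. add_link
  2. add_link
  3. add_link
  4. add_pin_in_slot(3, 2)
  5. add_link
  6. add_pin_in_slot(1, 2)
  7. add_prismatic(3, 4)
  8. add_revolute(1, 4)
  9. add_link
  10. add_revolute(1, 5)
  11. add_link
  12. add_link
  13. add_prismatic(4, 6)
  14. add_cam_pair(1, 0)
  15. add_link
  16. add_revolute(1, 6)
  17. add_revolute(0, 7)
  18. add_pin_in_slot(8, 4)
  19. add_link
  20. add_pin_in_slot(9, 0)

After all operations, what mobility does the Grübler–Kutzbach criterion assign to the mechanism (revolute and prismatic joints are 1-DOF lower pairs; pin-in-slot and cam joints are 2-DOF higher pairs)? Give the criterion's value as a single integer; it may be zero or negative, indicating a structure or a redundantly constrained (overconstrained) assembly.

ground; <1,0,0>
#1 <2,0,0>
#2 <3,0,0>
#3 <4,0,0>
PS:3↔2 J2 <4,0,1>
#4 <5,0,1>
PS:1↔2 J2 <5,0,2>
P:3↔4 J1 <5,1,2>
R:1↔4 J1 <5,2,2>
#5 <6,2,2>
R:1↔5 J1 <6,3,2>
#6 <7,3,2>
#7 <8,3,2>
P:4↔6 J1 <8,4,2>
C:1↔0 J2 <8,4,3>
#8 <9,4,3>
R:1↔6 J1 <9,5,3>
R:0↔7 J1 <9,6,3>
PS:8↔4 J2 <9,6,4>
#9 <10,6,4>
PS:9↔0 J2 <10,6,5>
3×9 − 2×6 − 1×5 = 10

M = 10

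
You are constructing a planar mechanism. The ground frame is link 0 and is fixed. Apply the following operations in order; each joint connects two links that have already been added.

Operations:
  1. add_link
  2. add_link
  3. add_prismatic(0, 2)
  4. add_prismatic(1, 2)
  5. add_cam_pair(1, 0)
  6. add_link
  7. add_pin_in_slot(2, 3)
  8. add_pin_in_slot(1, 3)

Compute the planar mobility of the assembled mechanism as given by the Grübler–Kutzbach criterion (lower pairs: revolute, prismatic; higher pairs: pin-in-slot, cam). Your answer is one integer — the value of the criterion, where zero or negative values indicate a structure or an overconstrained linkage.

M = 2

(L,J1,J2)=(1,0,0); link0 fixed
link1: (2,0,0)
link2: (3,0,0)
P 0-2 [J1]: (3,1,0)
P 1-2 [J1]: (3,2,0)
C 1-0 [J2]: (3,2,1)
link3: (4,2,1)
PS 2-3 [J2]: (4,2,2)
PS 1-3 [J2]: (4,2,3)
Grübler: 3·3 − 2·2 − 3 = 2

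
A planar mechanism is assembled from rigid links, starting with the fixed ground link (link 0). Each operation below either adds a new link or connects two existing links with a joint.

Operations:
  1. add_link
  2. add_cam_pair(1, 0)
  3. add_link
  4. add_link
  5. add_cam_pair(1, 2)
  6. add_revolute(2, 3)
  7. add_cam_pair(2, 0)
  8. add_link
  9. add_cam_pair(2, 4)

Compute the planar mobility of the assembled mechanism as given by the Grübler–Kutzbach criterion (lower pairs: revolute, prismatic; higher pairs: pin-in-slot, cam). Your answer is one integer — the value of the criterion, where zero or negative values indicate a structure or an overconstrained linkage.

[1;0;0] (link 0 is ground)
L+ [2;0;0]
C(1,0)∈J2 [2;0;1]
L+ [3;0;1]
L+ [4;0;1]
C(1,2)∈J2 [4;0;2]
R(2,3)∈J1 [4;1;2]
C(2,0)∈J2 [4;1;3]
L+ [5;1;3]
C(2,4)∈J2 [5;1;4]
mobility = 12 − 2 − 4 = 6

M = 6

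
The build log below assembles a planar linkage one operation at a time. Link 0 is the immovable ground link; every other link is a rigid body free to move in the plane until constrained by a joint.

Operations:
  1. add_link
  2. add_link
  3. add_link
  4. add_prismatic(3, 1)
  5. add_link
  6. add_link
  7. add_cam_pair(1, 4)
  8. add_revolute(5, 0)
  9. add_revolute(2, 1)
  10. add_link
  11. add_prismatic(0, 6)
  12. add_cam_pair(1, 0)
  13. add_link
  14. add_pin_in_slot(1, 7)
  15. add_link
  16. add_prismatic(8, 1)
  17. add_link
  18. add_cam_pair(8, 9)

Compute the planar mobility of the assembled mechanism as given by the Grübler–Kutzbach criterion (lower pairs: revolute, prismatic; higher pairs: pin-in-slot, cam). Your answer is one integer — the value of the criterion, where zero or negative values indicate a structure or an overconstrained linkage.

M = 13

(L,J1,J2)=(1,0,0); link0 fixed
link1: (2,0,0)
link2: (3,0,0)
link3: (4,0,0)
P 3-1 [J1]: (4,1,0)
link4: (5,1,0)
link5: (6,1,0)
C 1-4 [J2]: (6,1,1)
R 5-0 [J1]: (6,2,1)
R 2-1 [J1]: (6,3,1)
link6: (7,3,1)
P 0-6 [J1]: (7,4,1)
C 1-0 [J2]: (7,4,2)
link7: (8,4,2)
PS 1-7 [J2]: (8,4,3)
link8: (9,4,3)
P 8-1 [J1]: (9,5,3)
link9: (10,5,3)
C 8-9 [J2]: (10,5,4)
Grübler: 3·9 − 2·5 − 4 = 13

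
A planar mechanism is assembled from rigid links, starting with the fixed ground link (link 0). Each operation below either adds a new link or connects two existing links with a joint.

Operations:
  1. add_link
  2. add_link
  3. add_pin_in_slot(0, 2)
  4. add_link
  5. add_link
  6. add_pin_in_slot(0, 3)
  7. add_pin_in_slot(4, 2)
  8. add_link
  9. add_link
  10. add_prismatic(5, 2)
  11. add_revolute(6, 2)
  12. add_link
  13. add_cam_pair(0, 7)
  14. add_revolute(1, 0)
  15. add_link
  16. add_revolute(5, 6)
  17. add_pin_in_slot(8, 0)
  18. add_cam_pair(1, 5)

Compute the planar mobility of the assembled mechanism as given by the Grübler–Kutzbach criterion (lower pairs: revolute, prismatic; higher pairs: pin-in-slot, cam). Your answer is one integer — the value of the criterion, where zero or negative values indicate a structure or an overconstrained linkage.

link 0 = ground. State L|J1|J2 = 1|0|0
+link1  2|0|0
+link2  3|0|0
PS(0,2) f=2→J2  3|0|1
+link3  4|0|1
+link4  5|0|1
PS(0,3) f=2→J2  5|0|2
PS(4,2) f=2→J2  5|0|3
+link5  6|0|3
+link6  7|0|3
P(5,2) f=1→J1  7|1|3
R(6,2) f=1→J1  7|2|3
+link7  8|2|3
C(0,7) f=2→J2  8|2|4
R(1,0) f=1→J1  8|3|4
+link8  9|3|4
R(5,6) f=1→J1  9|4|4
PS(8,0) f=2→J2  9|4|5
C(1,5) f=2→J2  9|4|6
M = 3(9−1)−2·4−6 = 24−8−6 = 10

M = 10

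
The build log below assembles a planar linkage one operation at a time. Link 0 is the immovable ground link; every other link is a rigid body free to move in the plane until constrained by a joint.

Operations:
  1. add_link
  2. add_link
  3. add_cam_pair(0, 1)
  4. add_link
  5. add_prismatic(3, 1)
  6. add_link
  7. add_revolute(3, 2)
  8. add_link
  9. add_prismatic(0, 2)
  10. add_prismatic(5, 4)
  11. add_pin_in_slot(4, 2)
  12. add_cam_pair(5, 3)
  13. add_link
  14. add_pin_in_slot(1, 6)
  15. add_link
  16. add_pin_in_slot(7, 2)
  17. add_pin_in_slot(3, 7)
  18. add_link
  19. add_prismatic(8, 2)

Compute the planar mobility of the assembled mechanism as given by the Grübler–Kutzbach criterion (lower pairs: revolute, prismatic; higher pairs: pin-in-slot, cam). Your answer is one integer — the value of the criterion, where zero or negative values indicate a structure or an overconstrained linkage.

ground; <1,0,0>
#1 <2,0,0>
#2 <3,0,0>
C:0↔1 J2 <3,0,1>
#3 <4,0,1>
P:3↔1 J1 <4,1,1>
#4 <5,1,1>
R:3↔2 J1 <5,2,1>
#5 <6,2,1>
P:0↔2 J1 <6,3,1>
P:5↔4 J1 <6,4,1>
PS:4↔2 J2 <6,4,2>
C:5↔3 J2 <6,4,3>
#6 <7,4,3>
PS:1↔6 J2 <7,4,4>
#7 <8,4,4>
PS:7↔2 J2 <8,4,5>
PS:3↔7 J2 <8,4,6>
#8 <9,4,6>
P:8↔2 J1 <9,5,6>
3×8 − 2×5 − 1×6 = 8

M = 8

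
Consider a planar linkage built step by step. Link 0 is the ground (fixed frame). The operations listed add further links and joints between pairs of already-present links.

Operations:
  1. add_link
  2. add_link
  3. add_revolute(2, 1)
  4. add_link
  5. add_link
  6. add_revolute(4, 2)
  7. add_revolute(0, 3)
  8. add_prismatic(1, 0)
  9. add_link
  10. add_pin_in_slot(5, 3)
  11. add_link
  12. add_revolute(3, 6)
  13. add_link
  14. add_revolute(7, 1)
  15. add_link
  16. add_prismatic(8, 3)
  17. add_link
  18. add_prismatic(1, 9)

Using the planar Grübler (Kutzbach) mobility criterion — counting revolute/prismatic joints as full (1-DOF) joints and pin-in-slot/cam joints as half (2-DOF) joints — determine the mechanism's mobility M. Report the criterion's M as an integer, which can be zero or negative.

[1;0;0] (link 0 is ground)
L+ [2;0;0]
L+ [3;0;0]
R(2,1)∈J1 [3;1;0]
L+ [4;1;0]
L+ [5;1;0]
R(4,2)∈J1 [5;2;0]
R(0,3)∈J1 [5;3;0]
P(1,0)∈J1 [5;4;0]
L+ [6;4;0]
PS(5,3)∈J2 [6;4;1]
L+ [7;4;1]
R(3,6)∈J1 [7;5;1]
L+ [8;5;1]
R(7,1)∈J1 [8;6;1]
L+ [9;6;1]
P(8,3)∈J1 [9;7;1]
L+ [10;7;1]
P(1,9)∈J1 [10;8;1]
mobility = 27 − 16 − 1 = 10

M = 10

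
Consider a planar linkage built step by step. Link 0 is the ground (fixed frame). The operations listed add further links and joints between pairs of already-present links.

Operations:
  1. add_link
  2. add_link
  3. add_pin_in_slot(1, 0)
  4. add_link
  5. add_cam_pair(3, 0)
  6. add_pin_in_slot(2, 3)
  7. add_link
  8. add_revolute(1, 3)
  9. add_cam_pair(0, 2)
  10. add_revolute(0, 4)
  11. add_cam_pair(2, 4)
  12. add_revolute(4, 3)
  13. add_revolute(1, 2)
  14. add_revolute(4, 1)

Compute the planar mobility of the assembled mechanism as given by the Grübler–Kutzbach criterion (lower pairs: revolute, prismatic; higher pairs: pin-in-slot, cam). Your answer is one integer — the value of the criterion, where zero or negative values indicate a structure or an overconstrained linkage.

M = -3

link 0 = ground. State L|J1|J2 = 1|0|0
+link1  2|0|0
+link2  3|0|0
PS(1,0) f=2→J2  3|0|1
+link3  4|0|1
C(3,0) f=2→J2  4|0|2
PS(2,3) f=2→J2  4|0|3
+link4  5|0|3
R(1,3) f=1→J1  5|1|3
C(0,2) f=2→J2  5|1|4
R(0,4) f=1→J1  5|2|4
C(2,4) f=2→J2  5|2|5
R(4,3) f=1→J1  5|3|5
R(1,2) f=1→J1  5|4|5
R(4,1) f=1→J1  5|5|5
M = 3(5−1)−2·5−5 = 12−10−5 = -3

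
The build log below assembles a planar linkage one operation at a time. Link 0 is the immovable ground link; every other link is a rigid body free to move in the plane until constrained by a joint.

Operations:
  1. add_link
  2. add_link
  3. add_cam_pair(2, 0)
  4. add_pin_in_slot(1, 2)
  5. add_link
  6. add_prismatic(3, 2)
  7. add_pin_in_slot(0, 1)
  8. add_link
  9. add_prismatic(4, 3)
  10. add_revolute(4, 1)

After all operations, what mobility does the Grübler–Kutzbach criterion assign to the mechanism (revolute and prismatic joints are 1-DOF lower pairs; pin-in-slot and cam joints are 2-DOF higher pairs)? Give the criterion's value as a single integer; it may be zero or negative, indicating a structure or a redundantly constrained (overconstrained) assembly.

L=1 J1=0 J2=0
add link → L=2 J1=0 J2=0
add link → L=3 J1=0 J2=0
C@2,0 dof=2 J2 → L=3 J1=0 J2=1
PS@1,2 dof=2 J2 → L=3 J1=0 J2=2
add link → L=4 J1=0 J2=2
P@3,2 dof=1 J1 → L=4 J1=1 J2=2
PS@0,1 dof=2 J2 → L=4 J1=1 J2=3
add link → L=5 J1=1 J2=3
P@4,3 dof=1 J1 → L=5 J1=2 J2=3
R@4,1 dof=1 J1 → L=5 J1=3 J2=3
M=3(L−1)−2J1−J2=3·4−2·3−3=3

M = 3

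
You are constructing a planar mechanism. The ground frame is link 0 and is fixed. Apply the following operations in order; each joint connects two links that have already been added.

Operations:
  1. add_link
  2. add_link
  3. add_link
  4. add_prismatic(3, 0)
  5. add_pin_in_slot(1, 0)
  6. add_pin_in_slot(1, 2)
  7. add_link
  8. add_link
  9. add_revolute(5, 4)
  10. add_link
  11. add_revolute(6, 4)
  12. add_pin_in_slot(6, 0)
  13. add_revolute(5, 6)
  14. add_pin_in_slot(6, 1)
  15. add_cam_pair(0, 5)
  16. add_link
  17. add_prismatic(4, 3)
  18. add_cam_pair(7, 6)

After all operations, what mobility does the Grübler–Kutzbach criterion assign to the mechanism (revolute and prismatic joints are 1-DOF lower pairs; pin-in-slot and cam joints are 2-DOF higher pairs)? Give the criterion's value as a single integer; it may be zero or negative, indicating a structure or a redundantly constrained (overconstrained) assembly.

[1;0;0] (link 0 is ground)
L+ [2;0;0]
L+ [3;0;0]
L+ [4;0;0]
P(3,0)∈J1 [4;1;0]
PS(1,0)∈J2 [4;1;1]
PS(1,2)∈J2 [4;1;2]
L+ [5;1;2]
L+ [6;1;2]
R(5,4)∈J1 [6;2;2]
L+ [7;2;2]
R(6,4)∈J1 [7;3;2]
PS(6,0)∈J2 [7;3;3]
R(5,6)∈J1 [7;4;3]
PS(6,1)∈J2 [7;4;4]
C(0,5)∈J2 [7;4;5]
L+ [8;4;5]
P(4,3)∈J1 [8;5;5]
C(7,6)∈J2 [8;5;6]
mobility = 21 − 10 − 6 = 5

M = 5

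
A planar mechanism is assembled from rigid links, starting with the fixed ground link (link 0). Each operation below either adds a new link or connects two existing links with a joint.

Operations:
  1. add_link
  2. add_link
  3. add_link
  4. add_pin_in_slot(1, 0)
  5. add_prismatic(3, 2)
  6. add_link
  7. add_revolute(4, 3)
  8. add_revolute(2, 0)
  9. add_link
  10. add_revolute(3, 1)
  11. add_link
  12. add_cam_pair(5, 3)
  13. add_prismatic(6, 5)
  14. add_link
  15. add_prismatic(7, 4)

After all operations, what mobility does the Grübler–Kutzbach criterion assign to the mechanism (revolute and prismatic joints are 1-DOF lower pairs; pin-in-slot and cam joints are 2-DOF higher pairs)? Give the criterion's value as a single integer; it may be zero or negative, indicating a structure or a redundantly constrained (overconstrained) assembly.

[1;0;0] (link 0 is ground)
L+ [2;0;0]
L+ [3;0;0]
L+ [4;0;0]
PS(1,0)∈J2 [4;0;1]
P(3,2)∈J1 [4;1;1]
L+ [5;1;1]
R(4,3)∈J1 [5;2;1]
R(2,0)∈J1 [5;3;1]
L+ [6;3;1]
R(3,1)∈J1 [6;4;1]
L+ [7;4;1]
C(5,3)∈J2 [7;4;2]
P(6,5)∈J1 [7;5;2]
L+ [8;5;2]
P(7,4)∈J1 [8;6;2]
mobility = 21 − 12 − 2 = 7

M = 7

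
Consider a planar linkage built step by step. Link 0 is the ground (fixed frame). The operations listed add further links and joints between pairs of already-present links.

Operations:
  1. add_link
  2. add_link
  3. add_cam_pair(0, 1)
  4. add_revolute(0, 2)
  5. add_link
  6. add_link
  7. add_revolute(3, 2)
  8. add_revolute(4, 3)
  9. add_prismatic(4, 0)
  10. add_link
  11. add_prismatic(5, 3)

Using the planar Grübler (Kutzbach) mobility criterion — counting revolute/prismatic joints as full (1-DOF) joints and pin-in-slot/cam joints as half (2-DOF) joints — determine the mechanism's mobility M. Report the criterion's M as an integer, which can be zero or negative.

[1;0;0] (link 0 is ground)
L+ [2;0;0]
L+ [3;0;0]
C(0,1)∈J2 [3;0;1]
R(0,2)∈J1 [3;1;1]
L+ [4;1;1]
L+ [5;1;1]
R(3,2)∈J1 [5;2;1]
R(4,3)∈J1 [5;3;1]
P(4,0)∈J1 [5;4;1]
L+ [6;4;1]
P(5,3)∈J1 [6;5;1]
mobility = 15 − 10 − 1 = 4

M = 4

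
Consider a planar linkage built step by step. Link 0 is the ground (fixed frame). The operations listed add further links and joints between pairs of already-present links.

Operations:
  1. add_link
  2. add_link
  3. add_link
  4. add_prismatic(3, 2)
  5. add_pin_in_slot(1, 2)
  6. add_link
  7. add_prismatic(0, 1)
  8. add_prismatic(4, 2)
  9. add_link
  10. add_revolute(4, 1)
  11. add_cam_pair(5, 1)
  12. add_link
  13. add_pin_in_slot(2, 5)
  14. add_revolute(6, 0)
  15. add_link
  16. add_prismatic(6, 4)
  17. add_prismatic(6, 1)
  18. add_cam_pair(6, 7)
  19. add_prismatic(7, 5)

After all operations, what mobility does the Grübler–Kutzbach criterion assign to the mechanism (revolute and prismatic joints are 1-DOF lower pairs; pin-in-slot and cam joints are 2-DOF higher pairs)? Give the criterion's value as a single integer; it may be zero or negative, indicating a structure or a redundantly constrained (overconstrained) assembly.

M = 1

(L,J1,J2)=(1,0,0); link0 fixed
link1: (2,0,0)
link2: (3,0,0)
link3: (4,0,0)
P 3-2 [J1]: (4,1,0)
PS 1-2 [J2]: (4,1,1)
link4: (5,1,1)
P 0-1 [J1]: (5,2,1)
P 4-2 [J1]: (5,3,1)
link5: (6,3,1)
R 4-1 [J1]: (6,4,1)
C 5-1 [J2]: (6,4,2)
link6: (7,4,2)
PS 2-5 [J2]: (7,4,3)
R 6-0 [J1]: (7,5,3)
link7: (8,5,3)
P 6-4 [J1]: (8,6,3)
P 6-1 [J1]: (8,7,3)
C 6-7 [J2]: (8,7,4)
P 7-5 [J1]: (8,8,4)
Grübler: 3·7 − 2·8 − 4 = 1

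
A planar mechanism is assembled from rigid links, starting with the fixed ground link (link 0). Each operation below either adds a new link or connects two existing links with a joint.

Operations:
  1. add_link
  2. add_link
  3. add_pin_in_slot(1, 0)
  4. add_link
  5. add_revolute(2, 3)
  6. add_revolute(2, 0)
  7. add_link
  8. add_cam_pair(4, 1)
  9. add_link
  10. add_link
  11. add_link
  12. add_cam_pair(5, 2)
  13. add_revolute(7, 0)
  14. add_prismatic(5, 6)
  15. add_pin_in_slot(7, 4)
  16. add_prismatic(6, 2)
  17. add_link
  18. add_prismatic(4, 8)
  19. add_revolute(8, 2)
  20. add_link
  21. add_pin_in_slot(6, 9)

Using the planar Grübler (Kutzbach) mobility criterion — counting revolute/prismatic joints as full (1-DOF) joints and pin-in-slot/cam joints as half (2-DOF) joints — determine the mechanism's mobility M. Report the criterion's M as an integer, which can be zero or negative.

L=1 J1=0 J2=0
add link → L=2 J1=0 J2=0
add link → L=3 J1=0 J2=0
PS@1,0 dof=2 J2 → L=3 J1=0 J2=1
add link → L=4 J1=0 J2=1
R@2,3 dof=1 J1 → L=4 J1=1 J2=1
R@2,0 dof=1 J1 → L=4 J1=2 J2=1
add link → L=5 J1=2 J2=1
C@4,1 dof=2 J2 → L=5 J1=2 J2=2
add link → L=6 J1=2 J2=2
add link → L=7 J1=2 J2=2
add link → L=8 J1=2 J2=2
C@5,2 dof=2 J2 → L=8 J1=2 J2=3
R@7,0 dof=1 J1 → L=8 J1=3 J2=3
P@5,6 dof=1 J1 → L=8 J1=4 J2=3
PS@7,4 dof=2 J2 → L=8 J1=4 J2=4
P@6,2 dof=1 J1 → L=8 J1=5 J2=4
add link → L=9 J1=5 J2=4
P@4,8 dof=1 J1 → L=9 J1=6 J2=4
R@8,2 dof=1 J1 → L=9 J1=7 J2=4
add link → L=10 J1=7 J2=4
PS@6,9 dof=2 J2 → L=10 J1=7 J2=5
M=3(L−1)−2J1−J2=3·9−2·7−5=8

M = 8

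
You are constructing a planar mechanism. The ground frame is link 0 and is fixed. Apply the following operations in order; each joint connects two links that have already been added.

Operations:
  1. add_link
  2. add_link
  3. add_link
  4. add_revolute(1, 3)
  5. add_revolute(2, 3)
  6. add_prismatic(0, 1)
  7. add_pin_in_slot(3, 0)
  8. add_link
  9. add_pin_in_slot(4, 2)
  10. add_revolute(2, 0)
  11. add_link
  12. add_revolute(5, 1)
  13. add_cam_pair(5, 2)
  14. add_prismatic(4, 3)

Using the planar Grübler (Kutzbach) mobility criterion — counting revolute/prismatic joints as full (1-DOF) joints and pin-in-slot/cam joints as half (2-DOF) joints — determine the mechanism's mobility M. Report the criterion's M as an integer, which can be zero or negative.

M = 0

[1;0;0] (link 0 is ground)
L+ [2;0;0]
L+ [3;0;0]
L+ [4;0;0]
R(1,3)∈J1 [4;1;0]
R(2,3)∈J1 [4;2;0]
P(0,1)∈J1 [4;3;0]
PS(3,0)∈J2 [4;3;1]
L+ [5;3;1]
PS(4,2)∈J2 [5;3;2]
R(2,0)∈J1 [5;4;2]
L+ [6;4;2]
R(5,1)∈J1 [6;5;2]
C(5,2)∈J2 [6;5;3]
P(4,3)∈J1 [6;6;3]
mobility = 15 − 12 − 3 = 0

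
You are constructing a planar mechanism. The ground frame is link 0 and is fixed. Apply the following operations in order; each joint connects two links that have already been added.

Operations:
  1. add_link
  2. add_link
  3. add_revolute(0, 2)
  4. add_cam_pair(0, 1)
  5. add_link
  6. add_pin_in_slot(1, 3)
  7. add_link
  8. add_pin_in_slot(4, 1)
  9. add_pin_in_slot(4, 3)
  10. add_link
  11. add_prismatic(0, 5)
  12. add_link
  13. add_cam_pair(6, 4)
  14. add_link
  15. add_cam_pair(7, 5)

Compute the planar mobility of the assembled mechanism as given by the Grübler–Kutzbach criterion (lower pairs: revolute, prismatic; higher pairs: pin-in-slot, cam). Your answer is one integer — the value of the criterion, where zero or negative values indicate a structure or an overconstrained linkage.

L=1 J1=0 J2=0
add link → L=2 J1=0 J2=0
add link → L=3 J1=0 J2=0
R@0,2 dof=1 J1 → L=3 J1=1 J2=0
C@0,1 dof=2 J2 → L=3 J1=1 J2=1
add link → L=4 J1=1 J2=1
PS@1,3 dof=2 J2 → L=4 J1=1 J2=2
add link → L=5 J1=1 J2=2
PS@4,1 dof=2 J2 → L=5 J1=1 J2=3
PS@4,3 dof=2 J2 → L=5 J1=1 J2=4
add link → L=6 J1=1 J2=4
P@0,5 dof=1 J1 → L=6 J1=2 J2=4
add link → L=7 J1=2 J2=4
C@6,4 dof=2 J2 → L=7 J1=2 J2=5
add link → L=8 J1=2 J2=5
C@7,5 dof=2 J2 → L=8 J1=2 J2=6
M=3(L−1)−2J1−J2=3·7−2·2−6=11

M = 11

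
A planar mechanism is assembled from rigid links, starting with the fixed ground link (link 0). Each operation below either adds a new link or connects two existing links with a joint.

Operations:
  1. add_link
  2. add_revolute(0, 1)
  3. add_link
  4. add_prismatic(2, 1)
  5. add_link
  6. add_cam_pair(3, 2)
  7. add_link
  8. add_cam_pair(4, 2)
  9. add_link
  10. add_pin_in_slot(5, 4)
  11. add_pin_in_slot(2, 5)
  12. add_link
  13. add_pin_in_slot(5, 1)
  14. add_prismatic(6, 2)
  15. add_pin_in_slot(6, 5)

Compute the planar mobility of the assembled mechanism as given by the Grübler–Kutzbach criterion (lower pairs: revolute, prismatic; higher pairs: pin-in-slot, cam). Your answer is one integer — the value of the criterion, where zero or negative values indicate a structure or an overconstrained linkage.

ground; <1,0,0>
#1 <2,0,0>
R:0↔1 J1 <2,1,0>
#2 <3,1,0>
P:2↔1 J1 <3,2,0>
#3 <4,2,0>
C:3↔2 J2 <4,2,1>
#4 <5,2,1>
C:4↔2 J2 <5,2,2>
#5 <6,2,2>
PS:5↔4 J2 <6,2,3>
PS:2↔5 J2 <6,2,4>
#6 <7,2,4>
PS:5↔1 J2 <7,2,5>
P:6↔2 J1 <7,3,5>
PS:6↔5 J2 <7,3,6>
3×6 − 2×3 − 1×6 = 6

M = 6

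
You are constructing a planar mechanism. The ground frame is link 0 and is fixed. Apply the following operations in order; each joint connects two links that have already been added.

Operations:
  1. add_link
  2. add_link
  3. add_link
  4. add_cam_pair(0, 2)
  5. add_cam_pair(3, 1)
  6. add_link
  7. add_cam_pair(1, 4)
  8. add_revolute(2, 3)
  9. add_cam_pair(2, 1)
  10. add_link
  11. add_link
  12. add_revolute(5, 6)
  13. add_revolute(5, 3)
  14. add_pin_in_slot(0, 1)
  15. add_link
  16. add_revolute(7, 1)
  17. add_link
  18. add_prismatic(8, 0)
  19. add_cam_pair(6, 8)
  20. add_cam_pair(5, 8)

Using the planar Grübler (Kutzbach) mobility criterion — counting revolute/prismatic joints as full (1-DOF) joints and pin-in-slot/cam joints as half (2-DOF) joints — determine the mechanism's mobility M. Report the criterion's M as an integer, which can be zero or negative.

M = 7

L=1 J1=0 J2=0
add link → L=2 J1=0 J2=0
add link → L=3 J1=0 J2=0
add link → L=4 J1=0 J2=0
C@0,2 dof=2 J2 → L=4 J1=0 J2=1
C@3,1 dof=2 J2 → L=4 J1=0 J2=2
add link → L=5 J1=0 J2=2
C@1,4 dof=2 J2 → L=5 J1=0 J2=3
R@2,3 dof=1 J1 → L=5 J1=1 J2=3
C@2,1 dof=2 J2 → L=5 J1=1 J2=4
add link → L=6 J1=1 J2=4
add link → L=7 J1=1 J2=4
R@5,6 dof=1 J1 → L=7 J1=2 J2=4
R@5,3 dof=1 J1 → L=7 J1=3 J2=4
PS@0,1 dof=2 J2 → L=7 J1=3 J2=5
add link → L=8 J1=3 J2=5
R@7,1 dof=1 J1 → L=8 J1=4 J2=5
add link → L=9 J1=4 J2=5
P@8,0 dof=1 J1 → L=9 J1=5 J2=5
C@6,8 dof=2 J2 → L=9 J1=5 J2=6
C@5,8 dof=2 J2 → L=9 J1=5 J2=7
M=3(L−1)−2J1−J2=3·8−2·5−7=7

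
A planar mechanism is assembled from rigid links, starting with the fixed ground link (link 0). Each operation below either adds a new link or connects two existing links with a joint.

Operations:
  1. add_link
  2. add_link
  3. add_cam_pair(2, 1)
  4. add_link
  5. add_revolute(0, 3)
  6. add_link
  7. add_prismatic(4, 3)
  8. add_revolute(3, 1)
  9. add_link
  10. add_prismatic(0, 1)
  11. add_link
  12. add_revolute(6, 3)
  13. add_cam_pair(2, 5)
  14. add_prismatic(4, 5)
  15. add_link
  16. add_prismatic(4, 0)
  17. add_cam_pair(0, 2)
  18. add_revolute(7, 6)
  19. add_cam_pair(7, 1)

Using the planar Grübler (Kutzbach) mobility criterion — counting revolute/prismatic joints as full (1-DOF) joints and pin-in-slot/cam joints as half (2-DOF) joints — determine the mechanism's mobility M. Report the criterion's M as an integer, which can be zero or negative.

[1;0;0] (link 0 is ground)
L+ [2;0;0]
L+ [3;0;0]
C(2,1)∈J2 [3;0;1]
L+ [4;0;1]
R(0,3)∈J1 [4;1;1]
L+ [5;1;1]
P(4,3)∈J1 [5;2;1]
R(3,1)∈J1 [5;3;1]
L+ [6;3;1]
P(0,1)∈J1 [6;4;1]
L+ [7;4;1]
R(6,3)∈J1 [7;5;1]
C(2,5)∈J2 [7;5;2]
P(4,5)∈J1 [7;6;2]
L+ [8;6;2]
P(4,0)∈J1 [8;7;2]
C(0,2)∈J2 [8;7;3]
R(7,6)∈J1 [8;8;3]
C(7,1)∈J2 [8;8;4]
mobility = 21 − 16 − 4 = 1

M = 1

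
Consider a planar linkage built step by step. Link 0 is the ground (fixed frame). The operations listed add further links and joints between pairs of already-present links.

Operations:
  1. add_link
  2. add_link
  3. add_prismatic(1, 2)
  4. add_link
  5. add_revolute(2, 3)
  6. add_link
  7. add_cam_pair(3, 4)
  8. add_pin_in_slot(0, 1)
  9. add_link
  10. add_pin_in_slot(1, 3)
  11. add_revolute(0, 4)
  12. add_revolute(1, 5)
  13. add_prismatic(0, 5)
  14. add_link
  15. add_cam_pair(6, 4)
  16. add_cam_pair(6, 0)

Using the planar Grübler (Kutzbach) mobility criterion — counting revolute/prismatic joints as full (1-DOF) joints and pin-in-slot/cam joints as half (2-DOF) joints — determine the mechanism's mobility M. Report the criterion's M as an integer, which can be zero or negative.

L=1 J1=0 J2=0
add link → L=2 J1=0 J2=0
add link → L=3 J1=0 J2=0
P@1,2 dof=1 J1 → L=3 J1=1 J2=0
add link → L=4 J1=1 J2=0
R@2,3 dof=1 J1 → L=4 J1=2 J2=0
add link → L=5 J1=2 J2=0
C@3,4 dof=2 J2 → L=5 J1=2 J2=1
PS@0,1 dof=2 J2 → L=5 J1=2 J2=2
add link → L=6 J1=2 J2=2
PS@1,3 dof=2 J2 → L=6 J1=2 J2=3
R@0,4 dof=1 J1 → L=6 J1=3 J2=3
R@1,5 dof=1 J1 → L=6 J1=4 J2=3
P@0,5 dof=1 J1 → L=6 J1=5 J2=3
add link → L=7 J1=5 J2=3
C@6,4 dof=2 J2 → L=7 J1=5 J2=4
C@6,0 dof=2 J2 → L=7 J1=5 J2=5
M=3(L−1)−2J1−J2=3·6−2·5−5=3

M = 3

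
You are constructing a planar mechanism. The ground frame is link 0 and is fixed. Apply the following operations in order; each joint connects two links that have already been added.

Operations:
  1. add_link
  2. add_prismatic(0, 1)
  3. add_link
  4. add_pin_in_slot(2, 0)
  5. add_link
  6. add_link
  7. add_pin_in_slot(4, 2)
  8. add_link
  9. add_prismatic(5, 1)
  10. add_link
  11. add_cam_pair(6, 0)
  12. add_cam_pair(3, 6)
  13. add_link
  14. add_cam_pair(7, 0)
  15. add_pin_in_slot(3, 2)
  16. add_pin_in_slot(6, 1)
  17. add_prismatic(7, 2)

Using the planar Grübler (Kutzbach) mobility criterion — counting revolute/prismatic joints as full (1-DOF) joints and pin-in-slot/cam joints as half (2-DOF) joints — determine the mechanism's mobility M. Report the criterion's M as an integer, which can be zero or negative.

M = 8

[1;0;0] (link 0 is ground)
L+ [2;0;0]
P(0,1)∈J1 [2;1;0]
L+ [3;1;0]
PS(2,0)∈J2 [3;1;1]
L+ [4;1;1]
L+ [5;1;1]
PS(4,2)∈J2 [5;1;2]
L+ [6;1;2]
P(5,1)∈J1 [6;2;2]
L+ [7;2;2]
C(6,0)∈J2 [7;2;3]
C(3,6)∈J2 [7;2;4]
L+ [8;2;4]
C(7,0)∈J2 [8;2;5]
PS(3,2)∈J2 [8;2;6]
PS(6,1)∈J2 [8;2;7]
P(7,2)∈J1 [8;3;7]
mobility = 21 − 6 − 7 = 8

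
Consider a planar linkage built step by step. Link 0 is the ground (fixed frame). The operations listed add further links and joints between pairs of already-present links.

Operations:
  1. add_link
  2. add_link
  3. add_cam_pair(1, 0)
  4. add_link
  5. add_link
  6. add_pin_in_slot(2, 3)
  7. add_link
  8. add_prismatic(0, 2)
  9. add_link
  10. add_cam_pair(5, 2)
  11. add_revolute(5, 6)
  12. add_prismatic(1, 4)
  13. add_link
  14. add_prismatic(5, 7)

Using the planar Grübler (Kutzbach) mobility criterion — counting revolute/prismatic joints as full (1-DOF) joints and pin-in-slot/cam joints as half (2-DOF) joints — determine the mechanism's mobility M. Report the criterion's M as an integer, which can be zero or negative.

[1;0;0] (link 0 is ground)
L+ [2;0;0]
L+ [3;0;0]
C(1,0)∈J2 [3;0;1]
L+ [4;0;1]
L+ [5;0;1]
PS(2,3)∈J2 [5;0;2]
L+ [6;0;2]
P(0,2)∈J1 [6;1;2]
L+ [7;1;2]
C(5,2)∈J2 [7;1;3]
R(5,6)∈J1 [7;2;3]
P(1,4)∈J1 [7;3;3]
L+ [8;3;3]
P(5,7)∈J1 [8;4;3]
mobility = 21 − 8 − 3 = 10

M = 10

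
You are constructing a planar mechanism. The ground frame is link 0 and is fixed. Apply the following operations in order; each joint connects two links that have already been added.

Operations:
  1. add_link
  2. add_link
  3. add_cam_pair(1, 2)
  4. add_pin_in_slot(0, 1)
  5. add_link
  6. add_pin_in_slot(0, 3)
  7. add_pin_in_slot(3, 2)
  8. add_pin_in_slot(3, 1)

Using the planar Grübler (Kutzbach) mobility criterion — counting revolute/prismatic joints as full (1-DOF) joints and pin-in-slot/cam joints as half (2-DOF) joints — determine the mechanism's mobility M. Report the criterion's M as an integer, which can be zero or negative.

M = 4

L=1 J1=0 J2=0
add link → L=2 J1=0 J2=0
add link → L=3 J1=0 J2=0
C@1,2 dof=2 J2 → L=3 J1=0 J2=1
PS@0,1 dof=2 J2 → L=3 J1=0 J2=2
add link → L=4 J1=0 J2=2
PS@0,3 dof=2 J2 → L=4 J1=0 J2=3
PS@3,2 dof=2 J2 → L=4 J1=0 J2=4
PS@3,1 dof=2 J2 → L=4 J1=0 J2=5
M=3(L−1)−2J1−J2=3·3−2·0−5=4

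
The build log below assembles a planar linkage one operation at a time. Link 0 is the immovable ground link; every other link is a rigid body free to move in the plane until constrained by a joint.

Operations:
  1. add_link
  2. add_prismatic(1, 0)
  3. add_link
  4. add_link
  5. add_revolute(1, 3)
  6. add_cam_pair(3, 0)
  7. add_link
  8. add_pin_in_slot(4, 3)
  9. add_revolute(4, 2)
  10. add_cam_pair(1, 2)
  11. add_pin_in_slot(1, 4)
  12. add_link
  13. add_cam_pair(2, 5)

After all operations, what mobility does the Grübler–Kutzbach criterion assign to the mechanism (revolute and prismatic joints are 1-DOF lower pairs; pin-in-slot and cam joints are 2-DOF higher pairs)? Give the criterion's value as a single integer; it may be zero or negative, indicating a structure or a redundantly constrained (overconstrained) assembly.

[1;0;0] (link 0 is ground)
L+ [2;0;0]
P(1,0)∈J1 [2;1;0]
L+ [3;1;0]
L+ [4;1;0]
R(1,3)∈J1 [4;2;0]
C(3,0)∈J2 [4;2;1]
L+ [5;2;1]
PS(4,3)∈J2 [5;2;2]
R(4,2)∈J1 [5;3;2]
C(1,2)∈J2 [5;3;3]
PS(1,4)∈J2 [5;3;4]
L+ [6;3;4]
C(2,5)∈J2 [6;3;5]
mobility = 15 − 6 − 5 = 4

M = 4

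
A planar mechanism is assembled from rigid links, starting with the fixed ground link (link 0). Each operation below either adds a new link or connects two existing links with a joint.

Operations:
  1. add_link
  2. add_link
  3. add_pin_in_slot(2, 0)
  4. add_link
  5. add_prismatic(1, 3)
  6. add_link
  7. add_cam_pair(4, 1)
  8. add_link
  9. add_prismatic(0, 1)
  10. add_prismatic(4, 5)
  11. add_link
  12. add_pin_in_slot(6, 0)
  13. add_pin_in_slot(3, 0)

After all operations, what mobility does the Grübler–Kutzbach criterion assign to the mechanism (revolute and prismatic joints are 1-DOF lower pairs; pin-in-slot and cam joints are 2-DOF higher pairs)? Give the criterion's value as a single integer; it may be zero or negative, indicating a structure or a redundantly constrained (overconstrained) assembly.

M = 8

L=1 J1=0 J2=0
add link → L=2 J1=0 J2=0
add link → L=3 J1=0 J2=0
PS@2,0 dof=2 J2 → L=3 J1=0 J2=1
add link → L=4 J1=0 J2=1
P@1,3 dof=1 J1 → L=4 J1=1 J2=1
add link → L=5 J1=1 J2=1
C@4,1 dof=2 J2 → L=5 J1=1 J2=2
add link → L=6 J1=1 J2=2
P@0,1 dof=1 J1 → L=6 J1=2 J2=2
P@4,5 dof=1 J1 → L=6 J1=3 J2=2
add link → L=7 J1=3 J2=2
PS@6,0 dof=2 J2 → L=7 J1=3 J2=3
PS@3,0 dof=2 J2 → L=7 J1=3 J2=4
M=3(L−1)−2J1−J2=3·6−2·3−4=8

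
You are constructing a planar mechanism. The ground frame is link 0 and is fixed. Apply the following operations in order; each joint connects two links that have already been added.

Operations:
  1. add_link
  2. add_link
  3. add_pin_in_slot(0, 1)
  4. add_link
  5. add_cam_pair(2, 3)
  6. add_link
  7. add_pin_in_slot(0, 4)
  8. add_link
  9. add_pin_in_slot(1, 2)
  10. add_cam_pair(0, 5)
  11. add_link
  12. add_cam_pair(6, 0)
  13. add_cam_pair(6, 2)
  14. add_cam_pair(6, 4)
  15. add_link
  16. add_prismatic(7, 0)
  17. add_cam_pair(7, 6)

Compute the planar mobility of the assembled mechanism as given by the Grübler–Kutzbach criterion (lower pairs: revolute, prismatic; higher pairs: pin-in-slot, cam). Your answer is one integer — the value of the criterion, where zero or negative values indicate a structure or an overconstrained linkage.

M = 10

[1;0;0] (link 0 is ground)
L+ [2;0;0]
L+ [3;0;0]
PS(0,1)∈J2 [3;0;1]
L+ [4;0;1]
C(2,3)∈J2 [4;0;2]
L+ [5;0;2]
PS(0,4)∈J2 [5;0;3]
L+ [6;0;3]
PS(1,2)∈J2 [6;0;4]
C(0,5)∈J2 [6;0;5]
L+ [7;0;5]
C(6,0)∈J2 [7;0;6]
C(6,2)∈J2 [7;0;7]
C(6,4)∈J2 [7;0;8]
L+ [8;0;8]
P(7,0)∈J1 [8;1;8]
C(7,6)∈J2 [8;1;9]
mobility = 21 − 2 − 9 = 10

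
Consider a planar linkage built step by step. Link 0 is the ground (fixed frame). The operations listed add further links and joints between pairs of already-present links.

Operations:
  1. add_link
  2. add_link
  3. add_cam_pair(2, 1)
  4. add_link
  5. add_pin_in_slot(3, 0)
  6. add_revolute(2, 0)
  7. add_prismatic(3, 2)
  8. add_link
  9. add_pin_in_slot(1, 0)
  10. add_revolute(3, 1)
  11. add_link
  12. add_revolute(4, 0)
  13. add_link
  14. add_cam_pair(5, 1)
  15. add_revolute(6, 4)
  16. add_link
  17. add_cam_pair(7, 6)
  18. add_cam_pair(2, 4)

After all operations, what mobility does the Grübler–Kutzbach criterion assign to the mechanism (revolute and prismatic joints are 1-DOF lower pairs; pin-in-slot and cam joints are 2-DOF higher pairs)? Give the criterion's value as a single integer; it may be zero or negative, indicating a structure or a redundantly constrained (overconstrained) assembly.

M = 5

[1;0;0] (link 0 is ground)
L+ [2;0;0]
L+ [3;0;0]
C(2,1)∈J2 [3;0;1]
L+ [4;0;1]
PS(3,0)∈J2 [4;0;2]
R(2,0)∈J1 [4;1;2]
P(3,2)∈J1 [4;2;2]
L+ [5;2;2]
PS(1,0)∈J2 [5;2;3]
R(3,1)∈J1 [5;3;3]
L+ [6;3;3]
R(4,0)∈J1 [6;4;3]
L+ [7;4;3]
C(5,1)∈J2 [7;4;4]
R(6,4)∈J1 [7;5;4]
L+ [8;5;4]
C(7,6)∈J2 [8;5;5]
C(2,4)∈J2 [8;5;6]
mobility = 21 − 10 − 6 = 5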